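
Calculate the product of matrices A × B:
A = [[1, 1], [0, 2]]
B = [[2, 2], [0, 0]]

Matrix multiplication:
C[0][0] = 1×2 + 1×0 = 2
C[0][1] = 1×2 + 1×0 = 2
C[1][0] = 0×2 + 2×0 = 0
C[1][1] = 0×2 + 2×0 = 0
Result: [[2, 2], [0, 0]]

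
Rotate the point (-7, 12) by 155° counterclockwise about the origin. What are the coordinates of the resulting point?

Rotation matrix for 155°: [[cos 155°, -sin 155°], [sin 155°, cos 155°]] ≈ [[-0.906308, -0.422618], [0.422618, -0.906308]]
[[-0.906308, -0.422618], [0.422618, -0.906308]] × [-7, 12]ᵀ ≈ [1.2727, -13.8340]ᵀ
Result: (1.2727, -13.8340)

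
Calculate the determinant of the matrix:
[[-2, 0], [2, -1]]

For a 2×2 matrix [[a, b], [c, d]], det = ad - bc
det = (-2)(-1) - (0)(2) = 2 - 0 = 2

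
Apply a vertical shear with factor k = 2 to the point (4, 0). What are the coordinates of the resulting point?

Shear matrix for vertical shear with factor k = 2:
[[1, 0], [2, 1]]
Result: (4, 0) → (4, 8)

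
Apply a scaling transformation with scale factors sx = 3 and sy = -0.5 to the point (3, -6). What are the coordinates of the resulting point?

Scaling matrix:
[[3, 0], [0, -0.50]]
Result: (3 × 3, -6 × -0.5) = (9, 3)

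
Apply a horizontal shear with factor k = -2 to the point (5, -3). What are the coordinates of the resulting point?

Shear matrix for horizontal shear with factor k = -2:
[[1, -2], [0, 1]]
Result: (5, -3) → (11, -3)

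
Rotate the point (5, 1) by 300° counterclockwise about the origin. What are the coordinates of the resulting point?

Rotation matrix for 300°: [[cos 300°, -sin 300°], [sin 300°, cos 300°]] ≈ [[0.500000, 0.866025], [-0.866025, 0.500000]]
[[0.500000, 0.866025], [-0.866025, 0.500000]] × [5, 1]ᵀ ≈ [3.3660, -3.8301]ᵀ
Result: (3.3660, -3.8301)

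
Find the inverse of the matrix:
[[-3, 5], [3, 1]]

For [[a,b],[c,d]], inverse = (1/det)·[[d,-b],[-c,a]]
det = (-3)(1) - (5)(3) = -3 - 15 = -18
Inverse = (1/-18)·[[1, -5], [-3, -3]]
= [[-1/18, 5/18], [1/6, 1/6]]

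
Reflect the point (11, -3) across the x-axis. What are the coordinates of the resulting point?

Reflection across x-axis: (11, -3) → (11, 3)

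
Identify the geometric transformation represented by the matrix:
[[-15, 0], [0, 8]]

This matrix represents: non-uniform scaling by sx = -15, sy = 8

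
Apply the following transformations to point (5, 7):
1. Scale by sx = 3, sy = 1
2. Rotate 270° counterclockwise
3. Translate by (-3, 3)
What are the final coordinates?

Step 1: Scale → (15, 7)
Step 2: Rotate 270° → (7, -15)
Step 3: Translate → (4, -12)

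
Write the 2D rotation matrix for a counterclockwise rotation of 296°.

Rotation matrix formula: [[cos θ, -sin θ], [sin θ, cos θ]]
For θ = 296°:
cos(296°) = 0.4384
sin(296°) = -0.8988
Result: [[0.4384, 0.8988], [-0.8988, 0.4384]]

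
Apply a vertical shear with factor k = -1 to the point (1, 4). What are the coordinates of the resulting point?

Shear matrix for vertical shear with factor k = -1:
[[1, 0], [-1, 1]]
Result: (1, 4) → (1, 3)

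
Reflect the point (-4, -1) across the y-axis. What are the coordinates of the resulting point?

Reflection across y-axis: (-4, -1) → (4, -1)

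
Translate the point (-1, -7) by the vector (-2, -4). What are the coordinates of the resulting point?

Translation by (-2, -4) (homogeneous matrix [[1, 0, -2], [0, 1, -4], [0, 0, 1]]):
x' = -1 + -2 = -3
y' = -7 + -4 = -11
Result: (-3, -11)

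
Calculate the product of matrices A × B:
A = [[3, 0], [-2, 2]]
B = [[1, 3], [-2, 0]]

Matrix multiplication:
C[0][0] = 3×1 + 0×-2 = 3
C[0][1] = 3×3 + 0×0 = 9
C[1][0] = -2×1 + 2×-2 = -6
C[1][1] = -2×3 + 2×0 = -6
Result: [[3, 9], [-6, -6]]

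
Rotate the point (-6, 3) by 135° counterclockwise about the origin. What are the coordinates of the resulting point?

Rotation matrix for 135°: [[cos 135°, -sin 135°], [sin 135°, cos 135°]] ≈ [[-0.707107, -0.707107], [0.707107, -0.707107]]
[[-0.707107, -0.707107], [0.707107, -0.707107]] × [-6, 3]ᵀ ≈ [2.1213, -6.3640]ᵀ
Result: (2.1213, -6.3640)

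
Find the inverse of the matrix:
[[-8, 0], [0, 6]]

For [[a,b],[c,d]], inverse = (1/det)·[[d,-b],[-c,a]]
det = (-8)(6) - (0)(0) = -48 - 0 = -48
Inverse = (1/-48)·[[6, 0], [0, -8]]
= [[-1/8, 0], [0, 1/6]]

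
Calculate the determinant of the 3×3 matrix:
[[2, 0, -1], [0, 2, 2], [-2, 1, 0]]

Expansion along first row:
det = 2·det([[2,2],[1,0]]) - 0·det([[0,2],[-2,0]]) + -1·det([[0,2],[-2,1]])
    = 2·(2·0 - 2·1) - 0·(0·0 - 2·-2) + -1·(0·1 - 2·-2)
    = 2·-2 - 0·4 + -1·4
    = -4 + 0 + -4 = -8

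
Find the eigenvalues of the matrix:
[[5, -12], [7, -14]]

Characteristic equation: det(A - λI) = 0
λ² - (trace)λ + (det) = 0
trace = 5 + -14 = -9, det = (5)(-14) - (-12)(7) = 14
λ² - (-9)λ + (14) = 0
λ = (-9 ± √((-9)² - 4·(14))) / 2 = (-9 ± √25) / 2
Solving: λ = -7, -2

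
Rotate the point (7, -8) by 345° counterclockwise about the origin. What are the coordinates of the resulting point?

Rotation matrix for 345°: [[cos 345°, -sin 345°], [sin 345°, cos 345°]] ≈ [[0.965926, 0.258819], [-0.258819, 0.965926]]
[[0.965926, 0.258819], [-0.258819, 0.965926]] × [7, -8]ᵀ ≈ [4.6909, -9.5391]ᵀ
Result: (4.6909, -9.5391)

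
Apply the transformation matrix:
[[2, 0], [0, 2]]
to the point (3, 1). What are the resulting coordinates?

Matrix multiplication:
[[2, 0], [0, 2]] × [3, 1]ᵀ
= [(2)(3) + (0)(1), (0)(3) + (2)(1)]ᵀ
= [6, 2]ᵀ
Result: (6, 2)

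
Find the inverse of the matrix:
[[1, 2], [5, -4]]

For [[a,b],[c,d]], inverse = (1/det)·[[d,-b],[-c,a]]
det = (1)(-4) - (2)(5) = -4 - 10 = -14
Inverse = (1/-14)·[[-4, -2], [-5, 1]]
= [[2/7, 1/7], [5/14, -1/14]]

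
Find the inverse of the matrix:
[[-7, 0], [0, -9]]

For [[a,b],[c,d]], inverse = (1/det)·[[d,-b],[-c,a]]
det = (-7)(-9) - (0)(0) = 63 - 0 = 63
Inverse = (1/63)·[[-9, 0], [0, -7]]
= [[-1/7, 0], [0, -1/9]]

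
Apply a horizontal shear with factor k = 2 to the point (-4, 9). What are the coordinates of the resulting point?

Shear matrix for horizontal shear with factor k = 2:
[[1, 2], [0, 1]]
Result: (-4, 9) → (14, 9)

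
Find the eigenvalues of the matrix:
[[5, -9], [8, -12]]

Characteristic equation: det(A - λI) = 0
λ² - (trace)λ + (det) = 0
trace = 5 + -12 = -7, det = (5)(-12) - (-9)(8) = 12
λ² - (-7)λ + (12) = 0
λ = (-7 ± √((-7)² - 4·(12))) / 2 = (-7 ± √1) / 2
Solving: λ = -4, -3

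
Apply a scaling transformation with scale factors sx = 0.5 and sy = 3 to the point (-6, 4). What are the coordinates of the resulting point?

Scaling matrix:
[[0.50, 0], [0, 3]]
Result: (-6 × 0.5, 4 × 3) = (-3, 12)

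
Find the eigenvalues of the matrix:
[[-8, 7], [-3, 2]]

Characteristic equation: det(A - λI) = 0
λ² - (trace)λ + (det) = 0
trace = -8 + 2 = -6, det = (-8)(2) - (7)(-3) = 5
λ² - (-6)λ + (5) = 0
λ = (-6 ± √((-6)² - 4·(5))) / 2 = (-6 ± √16) / 2
Solving: λ = -5, -1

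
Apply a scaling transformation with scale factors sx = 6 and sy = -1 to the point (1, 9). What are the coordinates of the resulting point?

Scaling matrix:
[[6, 0], [0, -1]]
Result: (1 × 6, 9 × -1) = (6, -9)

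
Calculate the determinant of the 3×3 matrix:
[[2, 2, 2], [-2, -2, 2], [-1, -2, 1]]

Expansion along first row:
det = 2·det([[-2,2],[-2,1]]) - 2·det([[-2,2],[-1,1]]) + 2·det([[-2,-2],[-1,-2]])
    = 2·(-2·1 - 2·-2) - 2·(-2·1 - 2·-1) + 2·(-2·-2 - -2·-1)
    = 2·2 - 2·0 + 2·2
    = 4 + 0 + 4 = 8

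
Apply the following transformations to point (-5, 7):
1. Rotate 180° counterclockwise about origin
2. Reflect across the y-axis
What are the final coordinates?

Step 1: Rotate 180° → (5, -7)
Step 2: Reflect across y-axis → (-5, -7)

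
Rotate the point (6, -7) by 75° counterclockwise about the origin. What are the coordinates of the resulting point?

Rotation matrix for 75°: [[cos 75°, -sin 75°], [sin 75°, cos 75°]] ≈ [[0.258819, -0.965926], [0.965926, 0.258819]]
[[0.258819, -0.965926], [0.965926, 0.258819]] × [6, -7]ᵀ ≈ [8.3144, 3.9838]ᵀ
Result: (8.3144, 3.9838)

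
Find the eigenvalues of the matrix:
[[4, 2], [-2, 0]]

Characteristic equation: det(A - λI) = 0
λ² - (trace)λ + (det) = 0
trace = 4 + 0 = 4, det = (4)(0) - (2)(-2) = 4
λ² - (4)λ + (4) = 0
λ = (4 ± √((4)² - 4·(4))) / 2 = (4 ± √0) / 2
Solving: λ = 2, 2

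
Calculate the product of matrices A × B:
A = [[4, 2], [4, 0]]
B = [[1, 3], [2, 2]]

Matrix multiplication:
C[0][0] = 4×1 + 2×2 = 8
C[0][1] = 4×3 + 2×2 = 16
C[1][0] = 4×1 + 0×2 = 4
C[1][1] = 4×3 + 0×2 = 12
Result: [[8, 16], [4, 12]]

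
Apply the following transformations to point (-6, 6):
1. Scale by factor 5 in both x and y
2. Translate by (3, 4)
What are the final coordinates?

Step 1: Scale (-6, 6) by 5 → (-30, 30)
Step 2: Translate by (3, 4) → (-27, 34)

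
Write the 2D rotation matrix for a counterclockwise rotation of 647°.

Rotation matrix formula: [[cos θ, -sin θ], [sin θ, cos θ]]
For θ = 647°:
cos(647°) = 0.2924
sin(647°) = -0.9563
Result: [[0.2924, 0.9563], [-0.9563, 0.2924]]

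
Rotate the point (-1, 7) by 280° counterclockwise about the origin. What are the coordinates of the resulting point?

Rotation matrix for 280°: [[cos 280°, -sin 280°], [sin 280°, cos 280°]] ≈ [[0.173648, 0.984808], [-0.984808, 0.173648]]
[[0.173648, 0.984808], [-0.984808, 0.173648]] × [-1, 7]ᵀ ≈ [6.7200, 2.2003]ᵀ
Result: (6.7200, 2.2003)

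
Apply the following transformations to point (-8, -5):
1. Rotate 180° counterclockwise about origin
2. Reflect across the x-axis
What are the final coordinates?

Step 1: Rotate 180° → (8, 5)
Step 2: Reflect across x-axis → (8, -5)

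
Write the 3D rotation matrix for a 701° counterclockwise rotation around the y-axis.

Rotation matrix for counterclockwise 701° around y-axis:
cos(701°) = 0.9455, sin(701°) = -0.3256
Result: [[0.9455, 0, -0.3256], [0, 1, 0], [0.3256, 0, 0.9455]]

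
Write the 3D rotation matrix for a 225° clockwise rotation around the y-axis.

Rotation matrix for clockwise 225° around y-axis:
A clockwise rotation by 225° is a counterclockwise rotation by -225°.
cos(-225°) = -√2/2, sin(-225°) = √2/2
Result: [[-√2/2, 0, √2/2], [0, 1, 0], [-√2/2, 0, -√2/2]]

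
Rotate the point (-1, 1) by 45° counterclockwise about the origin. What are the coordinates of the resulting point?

Rotation matrix for 45°: [[cos 45°, -sin 45°], [sin 45°, cos 45°]] ≈ [[0.707107, -0.707107], [0.707107, 0.707107]]
[[0.707107, -0.707107], [0.707107, 0.707107]] × [-1, 1]ᵀ ≈ [-1.4142, 0]ᵀ
Result: (-1.4142, 0)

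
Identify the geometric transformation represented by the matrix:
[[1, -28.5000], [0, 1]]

This matrix represents: horizontal shear with factor -28.5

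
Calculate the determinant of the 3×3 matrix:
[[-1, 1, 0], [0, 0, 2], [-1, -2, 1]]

Expansion along first row:
det = -1·det([[0,2],[-2,1]]) - 1·det([[0,2],[-1,1]]) + 0·det([[0,0],[-1,-2]])
    = -1·(0·1 - 2·-2) - 1·(0·1 - 2·-1) + 0·(0·-2 - 0·-1)
    = -1·4 - 1·2 + 0·0
    = -4 + -2 + 0 = -6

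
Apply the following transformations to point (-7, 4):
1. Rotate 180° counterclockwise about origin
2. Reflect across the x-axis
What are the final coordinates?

Step 1: Rotate 180° → (7, -4)
Step 2: Reflect across x-axis → (7, 4)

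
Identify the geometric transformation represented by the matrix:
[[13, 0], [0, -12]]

This matrix represents: non-uniform scaling by sx = 13, sy = -12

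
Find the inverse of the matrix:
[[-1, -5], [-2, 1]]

For [[a,b],[c,d]], inverse = (1/det)·[[d,-b],[-c,a]]
det = (-1)(1) - (-5)(-2) = -1 - 10 = -11
Inverse = (1/-11)·[[1, 5], [2, -1]]
= [[-1/11, -5/11], [-2/11, 1/11]]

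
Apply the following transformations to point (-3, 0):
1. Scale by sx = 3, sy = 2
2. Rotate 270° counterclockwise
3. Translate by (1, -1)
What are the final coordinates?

Step 1: Scale → (-9, 0)
Step 2: Rotate 270° → (0, 9)
Step 3: Translate → (1, 8)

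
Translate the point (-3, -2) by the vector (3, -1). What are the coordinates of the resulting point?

Translation by (3, -1) (homogeneous matrix [[1, 0, 3], [0, 1, -1], [0, 0, 1]]):
x' = -3 + 3 = 0
y' = -2 + -1 = -3
Result: (0, -3)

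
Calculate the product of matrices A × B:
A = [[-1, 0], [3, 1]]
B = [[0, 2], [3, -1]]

Matrix multiplication:
C[0][0] = -1×0 + 0×3 = 0
C[0][1] = -1×2 + 0×-1 = -2
C[1][0] = 3×0 + 1×3 = 3
C[1][1] = 3×2 + 1×-1 = 5
Result: [[0, -2], [3, 5]]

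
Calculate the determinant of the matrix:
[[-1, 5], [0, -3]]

For a 2×2 matrix [[a, b], [c, d]], det = ad - bc
det = (-1)(-3) - (5)(0) = 3 - 0 = 3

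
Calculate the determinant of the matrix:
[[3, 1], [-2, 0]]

For a 2×2 matrix [[a, b], [c, d]], det = ad - bc
det = (3)(0) - (1)(-2) = 0 - -2 = 2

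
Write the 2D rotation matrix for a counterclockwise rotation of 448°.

Rotation matrix formula: [[cos θ, -sin θ], [sin θ, cos θ]]
For θ = 448°:
cos(448°) = 0.0349
sin(448°) = 0.9994
Result: [[0.0349, -0.9994], [0.9994, 0.0349]]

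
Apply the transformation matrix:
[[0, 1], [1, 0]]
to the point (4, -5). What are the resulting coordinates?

Matrix multiplication:
[[0, 1], [1, 0]] × [4, -5]ᵀ
= [(0)(4) + (1)(-5), (1)(4) + (0)(-5)]ᵀ
= [-5, 4]ᵀ
Result: (-5, 4)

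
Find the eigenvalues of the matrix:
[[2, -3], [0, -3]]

Characteristic equation: det(A - λI) = 0
λ² - (trace)λ + (det) = 0
trace = 2 + -3 = -1, det = (2)(-3) - (-3)(0) = -6
λ² - (-1)λ + (-6) = 0
λ = (-1 ± √((-1)² - 4·(-6))) / 2 = (-1 ± √25) / 2
Solving: λ = -3, 2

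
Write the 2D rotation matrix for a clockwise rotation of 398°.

Rotation matrix formula: [[cos θ, -sin θ], [sin θ, cos θ]]
A clockwise rotation by 398° is equivalent to a counterclockwise rotation by -398°.
For θ = -398°:
cos(-398°) = 0.7880
sin(-398°) = -0.6157
Result: [[0.7880, 0.6157], [-0.6157, 0.7880]]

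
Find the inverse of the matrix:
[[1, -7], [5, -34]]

For [[a,b],[c,d]], inverse = (1/det)·[[d,-b],[-c,a]]
det = (1)(-34) - (-7)(5) = -34 - -35 = 1
Inverse = [[-34, 7], [-5, 1]]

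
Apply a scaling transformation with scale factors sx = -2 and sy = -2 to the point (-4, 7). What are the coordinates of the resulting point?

Scaling matrix:
[[-2, 0], [0, -2]]
Result: (-4 × -2, 7 × -2) = (8, -14)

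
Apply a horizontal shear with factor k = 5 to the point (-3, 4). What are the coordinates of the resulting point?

Shear matrix for horizontal shear with factor k = 5:
[[1, 5], [0, 1]]
Result: (-3, 4) → (17, 4)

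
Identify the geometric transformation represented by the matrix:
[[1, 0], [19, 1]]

This matrix represents: vertical shear with factor 19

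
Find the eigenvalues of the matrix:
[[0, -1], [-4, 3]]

Characteristic equation: det(A - λI) = 0
λ² - (trace)λ + (det) = 0
trace = 0 + 3 = 3, det = (0)(3) - (-1)(-4) = -4
λ² - (3)λ + (-4) = 0
λ = (3 ± √((3)² - 4·(-4))) / 2 = (3 ± √25) / 2
Solving: λ = -1, 4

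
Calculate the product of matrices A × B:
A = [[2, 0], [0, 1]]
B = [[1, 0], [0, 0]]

Matrix multiplication:
C[0][0] = 2×1 + 0×0 = 2
C[0][1] = 2×0 + 0×0 = 0
C[1][0] = 0×1 + 1×0 = 0
C[1][1] = 0×0 + 1×0 = 0
Result: [[2, 0], [0, 0]]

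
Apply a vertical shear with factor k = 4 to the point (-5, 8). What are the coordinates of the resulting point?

Shear matrix for vertical shear with factor k = 4:
[[1, 0], [4, 1]]
Result: (-5, 8) → (-5, -12)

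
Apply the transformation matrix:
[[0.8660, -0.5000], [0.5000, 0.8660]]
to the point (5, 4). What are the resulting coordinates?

Matrix multiplication:
[[0.8660, -0.5000], [0.5000, 0.8660]] × [5, 4]ᵀ
= [(0.8660)(5) + (-0.5000)(4), (0.5000)(5) + (0.8660)(4)]ᵀ
= [2.3300, 5.9640]ᵀ
Result: (2.3300, 5.9640)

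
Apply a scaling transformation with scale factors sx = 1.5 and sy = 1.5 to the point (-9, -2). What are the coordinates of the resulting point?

Scaling matrix:
[[1.50, 0], [0, 1.50]]
Result: (-9 × 1.5, -2 × 1.5) = (-13.5, -3)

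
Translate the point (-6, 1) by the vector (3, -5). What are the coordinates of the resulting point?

Translation by (3, -5) (homogeneous matrix [[1, 0, 3], [0, 1, -5], [0, 0, 1]]):
x' = -6 + 3 = -3
y' = 1 + -5 = -4
Result: (-3, -4)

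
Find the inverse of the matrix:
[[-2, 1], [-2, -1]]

For [[a,b],[c,d]], inverse = (1/det)·[[d,-b],[-c,a]]
det = (-2)(-1) - (1)(-2) = 2 - -2 = 4
Inverse = (1/4)·[[-1, -1], [2, -2]]
= [[-1/4, -1/4], [1/2, -1/2]]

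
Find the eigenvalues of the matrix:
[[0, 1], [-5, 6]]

Characteristic equation: det(A - λI) = 0
λ² - (trace)λ + (det) = 0
trace = 0 + 6 = 6, det = (0)(6) - (1)(-5) = 5
λ² - (6)λ + (5) = 0
λ = (6 ± √((6)² - 4·(5))) / 2 = (6 ± √16) / 2
Solving: λ = 1, 5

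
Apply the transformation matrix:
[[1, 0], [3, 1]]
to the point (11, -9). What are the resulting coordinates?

Matrix multiplication:
[[1, 0], [3, 1]] × [11, -9]ᵀ
= [(1)(11) + (0)(-9), (3)(11) + (1)(-9)]ᵀ
= [11, 24]ᵀ
Result: (11, 24)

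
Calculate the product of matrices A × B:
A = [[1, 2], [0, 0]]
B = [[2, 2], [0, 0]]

Matrix multiplication:
C[0][0] = 1×2 + 2×0 = 2
C[0][1] = 1×2 + 2×0 = 2
C[1][0] = 0×2 + 0×0 = 0
C[1][1] = 0×2 + 0×0 = 0
Result: [[2, 2], [0, 0]]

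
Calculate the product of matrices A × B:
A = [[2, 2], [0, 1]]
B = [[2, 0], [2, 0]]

Matrix multiplication:
C[0][0] = 2×2 + 2×2 = 8
C[0][1] = 2×0 + 2×0 = 0
C[1][0] = 0×2 + 1×2 = 2
C[1][1] = 0×0 + 1×0 = 0
Result: [[8, 0], [2, 0]]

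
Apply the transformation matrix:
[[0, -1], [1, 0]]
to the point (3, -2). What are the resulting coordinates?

Matrix multiplication:
[[0, -1], [1, 0]] × [3, -2]ᵀ
= [(0)(3) + (-1)(-2), (1)(3) + (0)(-2)]ᵀ
= [2, 3]ᵀ
Result: (2, 3)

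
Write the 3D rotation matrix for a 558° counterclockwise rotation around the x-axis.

Rotation matrix for counterclockwise 558° around x-axis:
cos(558°) = -0.9511, sin(558°) = -0.3090
Result: [[1, 0, 0], [0, -0.9511, 0.3090], [0, -0.3090, -0.9511]]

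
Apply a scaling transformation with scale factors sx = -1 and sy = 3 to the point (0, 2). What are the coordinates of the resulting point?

Scaling matrix:
[[-1, 0], [0, 3]]
Result: (0 × -1, 2 × 3) = (0, 6)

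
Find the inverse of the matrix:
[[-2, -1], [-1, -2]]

For [[a,b],[c,d]], inverse = (1/det)·[[d,-b],[-c,a]]
det = (-2)(-2) - (-1)(-1) = 4 - 1 = 3
Inverse = (1/3)·[[-2, 1], [1, -2]]
= [[-2/3, 1/3], [1/3, -2/3]]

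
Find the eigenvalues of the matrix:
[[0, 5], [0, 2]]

Characteristic equation: det(A - λI) = 0
λ² - (trace)λ + (det) = 0
trace = 0 + 2 = 2, det = (0)(2) - (5)(0) = 0
λ² - (2)λ + (0) = 0
λ = (2 ± √((2)² - 4·(0))) / 2 = (2 ± √4) / 2
Solving: λ = 0, 2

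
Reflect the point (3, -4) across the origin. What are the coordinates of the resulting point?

Reflection across origin: (3, -4) → (-3, 4)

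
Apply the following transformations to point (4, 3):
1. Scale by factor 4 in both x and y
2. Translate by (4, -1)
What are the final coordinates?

Step 1: Scale (4, 3) by 4 → (16, 12)
Step 2: Translate by (4, -1) → (20, 11)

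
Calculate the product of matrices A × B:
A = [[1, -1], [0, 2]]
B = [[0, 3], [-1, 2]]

Matrix multiplication:
C[0][0] = 1×0 + -1×-1 = 1
C[0][1] = 1×3 + -1×2 = 1
C[1][0] = 0×0 + 2×-1 = -2
C[1][1] = 0×3 + 2×2 = 4
Result: [[1, 1], [-2, 4]]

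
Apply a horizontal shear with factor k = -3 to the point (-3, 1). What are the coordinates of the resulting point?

Shear matrix for horizontal shear with factor k = -3:
[[1, -3], [0, 1]]
Result: (-3, 1) → (-6, 1)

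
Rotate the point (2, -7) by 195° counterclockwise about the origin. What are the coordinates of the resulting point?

Rotation matrix for 195°: [[cos 195°, -sin 195°], [sin 195°, cos 195°]] ≈ [[-0.965926, 0.258819], [-0.258819, -0.965926]]
[[-0.965926, 0.258819], [-0.258819, -0.965926]] × [2, -7]ᵀ ≈ [-3.7436, 6.2438]ᵀ
Result: (-3.7436, 6.2438)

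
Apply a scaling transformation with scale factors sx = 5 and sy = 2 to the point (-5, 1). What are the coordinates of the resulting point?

Scaling matrix:
[[5, 0], [0, 2]]
Result: (-5 × 5, 1 × 2) = (-25, 2)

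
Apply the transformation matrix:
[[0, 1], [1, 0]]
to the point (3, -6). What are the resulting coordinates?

Matrix multiplication:
[[0, 1], [1, 0]] × [3, -6]ᵀ
= [(0)(3) + (1)(-6), (1)(3) + (0)(-6)]ᵀ
= [-6, 3]ᵀ
Result: (-6, 3)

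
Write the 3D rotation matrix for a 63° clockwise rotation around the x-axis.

Rotation matrix for clockwise 63° around x-axis:
A clockwise rotation by 63° is a counterclockwise rotation by -63°.
cos(-63°) = 0.4540, sin(-63°) = -0.8910
Result: [[1, 0, 0], [0, 0.4540, 0.8910], [0, -0.8910, 0.4540]]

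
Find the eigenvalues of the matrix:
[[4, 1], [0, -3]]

Characteristic equation: det(A - λI) = 0
λ² - (trace)λ + (det) = 0
trace = 4 + -3 = 1, det = (4)(-3) - (1)(0) = -12
λ² - (1)λ + (-12) = 0
λ = (1 ± √((1)² - 4·(-12))) / 2 = (1 ± √49) / 2
Solving: λ = -3, 4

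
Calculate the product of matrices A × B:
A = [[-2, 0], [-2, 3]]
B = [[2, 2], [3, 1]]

Matrix multiplication:
C[0][0] = -2×2 + 0×3 = -4
C[0][1] = -2×2 + 0×1 = -4
C[1][0] = -2×2 + 3×3 = 5
C[1][1] = -2×2 + 3×1 = -1
Result: [[-4, -4], [5, -1]]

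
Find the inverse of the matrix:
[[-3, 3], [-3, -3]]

For [[a,b],[c,d]], inverse = (1/det)·[[d,-b],[-c,a]]
det = (-3)(-3) - (3)(-3) = 9 - -9 = 18
Inverse = (1/18)·[[-3, -3], [3, -3]]
= [[-1/6, -1/6], [1/6, -1/6]]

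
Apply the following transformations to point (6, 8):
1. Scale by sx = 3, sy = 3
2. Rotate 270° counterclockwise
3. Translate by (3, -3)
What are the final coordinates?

Step 1: Scale → (18, 24)
Step 2: Rotate 270° → (24, -18)
Step 3: Translate → (27, -21)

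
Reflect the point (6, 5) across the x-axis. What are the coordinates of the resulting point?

Reflection across x-axis: (6, 5) → (6, -5)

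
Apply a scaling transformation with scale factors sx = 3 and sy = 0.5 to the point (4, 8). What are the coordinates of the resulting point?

Scaling matrix:
[[3, 0], [0, 0.50]]
Result: (4 × 3, 8 × 0.5) = (12, 4)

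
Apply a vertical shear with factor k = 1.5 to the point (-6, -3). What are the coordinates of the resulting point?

Shear matrix for vertical shear with factor k = 1.5:
[[1, 0], [1.50, 1]]
Result: (-6, -3) → (-6, -12)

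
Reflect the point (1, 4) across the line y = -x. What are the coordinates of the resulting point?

Reflection across line y = -x: (1, 4) → (-4, -1)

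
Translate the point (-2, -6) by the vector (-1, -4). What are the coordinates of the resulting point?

Translation by (-1, -4) (homogeneous matrix [[1, 0, -1], [0, 1, -4], [0, 0, 1]]):
x' = -2 + -1 = -3
y' = -6 + -4 = -10
Result: (-3, -10)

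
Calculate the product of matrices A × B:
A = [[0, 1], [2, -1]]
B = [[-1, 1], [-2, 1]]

Matrix multiplication:
C[0][0] = 0×-1 + 1×-2 = -2
C[0][1] = 0×1 + 1×1 = 1
C[1][0] = 2×-1 + -1×-2 = 0
C[1][1] = 2×1 + -1×1 = 1
Result: [[-2, 1], [0, 1]]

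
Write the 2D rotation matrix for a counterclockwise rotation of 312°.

Rotation matrix formula: [[cos θ, -sin θ], [sin θ, cos θ]]
For θ = 312°:
cos(312°) = 0.6691
sin(312°) = -0.7431
Result: [[0.6691, 0.7431], [-0.7431, 0.6691]]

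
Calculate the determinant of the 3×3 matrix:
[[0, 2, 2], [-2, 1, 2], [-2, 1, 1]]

Expansion along first row:
det = 0·det([[1,2],[1,1]]) - 2·det([[-2,2],[-2,1]]) + 2·det([[-2,1],[-2,1]])
    = 0·(1·1 - 2·1) - 2·(-2·1 - 2·-2) + 2·(-2·1 - 1·-2)
    = 0·-1 - 2·2 + 2·0
    = 0 + -4 + 0 = -4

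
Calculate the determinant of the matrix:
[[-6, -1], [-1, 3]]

For a 2×2 matrix [[a, b], [c, d]], det = ad - bc
det = (-6)(3) - (-1)(-1) = -18 - 1 = -19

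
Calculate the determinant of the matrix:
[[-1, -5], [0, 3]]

For a 2×2 matrix [[a, b], [c, d]], det = ad - bc
det = (-1)(3) - (-5)(0) = -3 - 0 = -3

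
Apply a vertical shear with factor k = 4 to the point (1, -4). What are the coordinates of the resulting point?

Shear matrix for vertical shear with factor k = 4:
[[1, 0], [4, 1]]
Result: (1, -4) → (1, 0)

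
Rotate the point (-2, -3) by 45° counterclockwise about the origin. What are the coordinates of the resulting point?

Rotation matrix for 45°: [[cos 45°, -sin 45°], [sin 45°, cos 45°]] ≈ [[0.707107, -0.707107], [0.707107, 0.707107]]
[[0.707107, -0.707107], [0.707107, 0.707107]] × [-2, -3]ᵀ ≈ [0.7071, -3.5355]ᵀ
Result: (0.7071, -3.5355)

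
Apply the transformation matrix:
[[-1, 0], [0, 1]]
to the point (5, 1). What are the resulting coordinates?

Matrix multiplication:
[[-1, 0], [0, 1]] × [5, 1]ᵀ
= [(-1)(5) + (0)(1), (0)(5) + (1)(1)]ᵀ
= [-5, 1]ᵀ
Result: (-5, 1)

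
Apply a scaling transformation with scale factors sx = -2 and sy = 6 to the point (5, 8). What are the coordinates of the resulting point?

Scaling matrix:
[[-2, 0], [0, 6]]
Result: (5 × -2, 8 × 6) = (-10, 48)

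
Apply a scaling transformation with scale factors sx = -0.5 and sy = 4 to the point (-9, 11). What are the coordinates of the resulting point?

Scaling matrix:
[[-0.50, 0], [0, 4]]
Result: (-9 × -0.5, 11 × 4) = (4.5, 44)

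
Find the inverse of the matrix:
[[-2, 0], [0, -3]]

For [[a,b],[c,d]], inverse = (1/det)·[[d,-b],[-c,a]]
det = (-2)(-3) - (0)(0) = 6 - 0 = 6
Inverse = (1/6)·[[-3, 0], [0, -2]]
= [[-1/2, 0], [0, -1/3]]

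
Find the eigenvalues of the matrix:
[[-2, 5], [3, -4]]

Characteristic equation: det(A - λI) = 0
λ² - (trace)λ + (det) = 0
trace = -2 + -4 = -6, det = (-2)(-4) - (5)(3) = -7
λ² - (-6)λ + (-7) = 0
λ = (-6 ± √((-6)² - 4·(-7))) / 2 = (-6 ± √64) / 2
Solving: λ = -7, 1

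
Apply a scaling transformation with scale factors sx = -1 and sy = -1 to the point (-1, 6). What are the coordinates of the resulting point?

Scaling matrix:
[[-1, 0], [0, -1]]
Result: (-1 × -1, 6 × -1) = (1, -6)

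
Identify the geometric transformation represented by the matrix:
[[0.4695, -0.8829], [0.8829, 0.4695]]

This matrix represents: rotation by 62° counterclockwise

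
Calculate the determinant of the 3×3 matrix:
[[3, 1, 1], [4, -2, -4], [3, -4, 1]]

Expansion along first row:
det = 3·det([[-2,-4],[-4,1]]) - 1·det([[4,-4],[3,1]]) + 1·det([[4,-2],[3,-4]])
    = 3·(-2·1 - -4·-4) - 1·(4·1 - -4·3) + 1·(4·-4 - -2·3)
    = 3·-18 - 1·16 + 1·-10
    = -54 + -16 + -10 = -80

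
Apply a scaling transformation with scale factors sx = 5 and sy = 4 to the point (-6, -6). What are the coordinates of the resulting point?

Scaling matrix:
[[5, 0], [0, 4]]
Result: (-6 × 5, -6 × 4) = (-30, -24)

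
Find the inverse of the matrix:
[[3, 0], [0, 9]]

For [[a,b],[c,d]], inverse = (1/det)·[[d,-b],[-c,a]]
det = (3)(9) - (0)(0) = 27 - 0 = 27
Inverse = (1/27)·[[9, 0], [0, 3]]
= [[1/3, 0], [0, 1/9]]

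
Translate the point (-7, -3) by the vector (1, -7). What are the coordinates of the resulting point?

Translation by (1, -7) (homogeneous matrix [[1, 0, 1], [0, 1, -7], [0, 0, 1]]):
x' = -7 + 1 = -6
y' = -3 + -7 = -10
Result: (-6, -10)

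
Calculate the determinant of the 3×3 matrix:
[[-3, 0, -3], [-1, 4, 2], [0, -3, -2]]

Expansion along first row:
det = -3·det([[4,2],[-3,-2]]) - 0·det([[-1,2],[0,-2]]) + -3·det([[-1,4],[0,-3]])
    = -3·(4·-2 - 2·-3) - 0·(-1·-2 - 2·0) + -3·(-1·-3 - 4·0)
    = -3·-2 - 0·2 + -3·3
    = 6 + 0 + -9 = -3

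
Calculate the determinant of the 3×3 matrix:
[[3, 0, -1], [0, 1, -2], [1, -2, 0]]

Expansion along first row:
det = 3·det([[1,-2],[-2,0]]) - 0·det([[0,-2],[1,0]]) + -1·det([[0,1],[1,-2]])
    = 3·(1·0 - -2·-2) - 0·(0·0 - -2·1) + -1·(0·-2 - 1·1)
    = 3·-4 - 0·2 + -1·-1
    = -12 + 0 + 1 = -11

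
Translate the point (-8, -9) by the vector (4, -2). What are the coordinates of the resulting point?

Translation by (4, -2) (homogeneous matrix [[1, 0, 4], [0, 1, -2], [0, 0, 1]]):
x' = -8 + 4 = -4
y' = -9 + -2 = -11
Result: (-4, -11)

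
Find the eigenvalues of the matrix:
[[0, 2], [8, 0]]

Characteristic equation: det(A - λI) = 0
λ² - (trace)λ + (det) = 0
trace = 0 + 0 = 0, det = (0)(0) - (2)(8) = -16
λ² - (0)λ + (-16) = 0
λ = (0 ± √((0)² - 4·(-16))) / 2 = (0 ± √64) / 2
Solving: λ = -4, 4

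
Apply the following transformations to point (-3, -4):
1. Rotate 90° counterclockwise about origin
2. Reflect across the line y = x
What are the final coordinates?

Step 1: Rotate 90° → (4, -3)
Step 2: Reflect across line y = x → (-3, 4)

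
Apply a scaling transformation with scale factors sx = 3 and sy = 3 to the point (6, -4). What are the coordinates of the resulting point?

Scaling matrix:
[[3, 0], [0, 3]]
Result: (6 × 3, -4 × 3) = (18, -12)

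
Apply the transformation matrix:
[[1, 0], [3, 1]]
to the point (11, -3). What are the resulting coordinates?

Matrix multiplication:
[[1, 0], [3, 1]] × [11, -3]ᵀ
= [(1)(11) + (0)(-3), (3)(11) + (1)(-3)]ᵀ
= [11, 30]ᵀ
Result: (11, 30)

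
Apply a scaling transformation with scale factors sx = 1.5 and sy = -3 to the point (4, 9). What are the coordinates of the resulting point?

Scaling matrix:
[[1.50, 0], [0, -3]]
Result: (4 × 1.5, 9 × -3) = (6, -27)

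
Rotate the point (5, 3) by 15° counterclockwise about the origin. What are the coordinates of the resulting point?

Rotation matrix for 15°: [[cos 15°, -sin 15°], [sin 15°, cos 15°]] ≈ [[0.965926, -0.258819], [0.258819, 0.965926]]
[[0.965926, -0.258819], [0.258819, 0.965926]] × [5, 3]ᵀ ≈ [4.0532, 4.1919]ᵀ
Result: (4.0532, 4.1919)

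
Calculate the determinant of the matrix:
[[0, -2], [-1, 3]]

For a 2×2 matrix [[a, b], [c, d]], det = ad - bc
det = (0)(3) - (-2)(-1) = 0 - 2 = -2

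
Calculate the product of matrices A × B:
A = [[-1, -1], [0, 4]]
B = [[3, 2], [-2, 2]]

Matrix multiplication:
C[0][0] = -1×3 + -1×-2 = -1
C[0][1] = -1×2 + -1×2 = -4
C[1][0] = 0×3 + 4×-2 = -8
C[1][1] = 0×2 + 4×2 = 8
Result: [[-1, -4], [-8, 8]]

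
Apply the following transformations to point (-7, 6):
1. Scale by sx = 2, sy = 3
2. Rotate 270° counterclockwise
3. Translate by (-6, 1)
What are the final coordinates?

Step 1: Scale → (-14, 18)
Step 2: Rotate 270° → (18, 14)
Step 3: Translate → (12, 15)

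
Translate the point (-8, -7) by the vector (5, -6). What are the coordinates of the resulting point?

Translation by (5, -6) (homogeneous matrix [[1, 0, 5], [0, 1, -6], [0, 0, 1]]):
x' = -8 + 5 = -3
y' = -7 + -6 = -13
Result: (-3, -13)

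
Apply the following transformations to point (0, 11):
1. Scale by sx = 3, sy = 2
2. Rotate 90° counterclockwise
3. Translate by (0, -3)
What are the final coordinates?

Step 1: Scale → (0, 22)
Step 2: Rotate 90° → (-22, 0)
Step 3: Translate → (-22, -3)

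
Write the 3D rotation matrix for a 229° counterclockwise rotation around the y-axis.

Rotation matrix for counterclockwise 229° around y-axis:
cos(229°) = -0.6561, sin(229°) = -0.7547
Result: [[-0.6561, 0, -0.7547], [0, 1, 0], [0.7547, 0, -0.6561]]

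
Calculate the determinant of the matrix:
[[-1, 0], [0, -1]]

For a 2×2 matrix [[a, b], [c, d]], det = ad - bc
det = (-1)(-1) - (0)(0) = 1 - 0 = 1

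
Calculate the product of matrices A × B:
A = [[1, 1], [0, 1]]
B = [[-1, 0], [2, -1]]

Matrix multiplication:
C[0][0] = 1×-1 + 1×2 = 1
C[0][1] = 1×0 + 1×-1 = -1
C[1][0] = 0×-1 + 1×2 = 2
C[1][1] = 0×0 + 1×-1 = -1
Result: [[1, -1], [2, -1]]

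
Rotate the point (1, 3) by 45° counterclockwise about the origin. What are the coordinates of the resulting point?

Rotation matrix for 45°: [[cos 45°, -sin 45°], [sin 45°, cos 45°]] ≈ [[0.707107, -0.707107], [0.707107, 0.707107]]
[[0.707107, -0.707107], [0.707107, 0.707107]] × [1, 3]ᵀ ≈ [-1.4142, 2.8284]ᵀ
Result: (-1.4142, 2.8284)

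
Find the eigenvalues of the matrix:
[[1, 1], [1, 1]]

Characteristic equation: det(A - λI) = 0
λ² - (trace)λ + (det) = 0
trace = 1 + 1 = 2, det = (1)(1) - (1)(1) = 0
λ² - (2)λ + (0) = 0
λ = (2 ± √((2)² - 4·(0))) / 2 = (2 ± √4) / 2
Solving: λ = 0, 2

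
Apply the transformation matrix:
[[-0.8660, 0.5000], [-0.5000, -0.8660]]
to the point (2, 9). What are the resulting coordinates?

Matrix multiplication:
[[-0.8660, 0.5000], [-0.5000, -0.8660]] × [2, 9]ᵀ
= [(-0.8660)(2) + (0.5000)(9), (-0.5000)(2) + (-0.8660)(9)]ᵀ
= [2.7680, -8.7940]ᵀ
Result: (2.7680, -8.7940)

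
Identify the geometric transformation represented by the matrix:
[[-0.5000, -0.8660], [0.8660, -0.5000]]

This matrix represents: rotation by 120° counterclockwise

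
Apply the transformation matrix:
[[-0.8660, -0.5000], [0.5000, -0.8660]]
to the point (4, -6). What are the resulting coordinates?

Matrix multiplication:
[[-0.8660, -0.5000], [0.5000, -0.8660]] × [4, -6]ᵀ
= [(-0.8660)(4) + (-0.5000)(-6), (0.5000)(4) + (-0.8660)(-6)]ᵀ
= [-0.4640, 7.1960]ᵀ
Result: (-0.4640, 7.1960)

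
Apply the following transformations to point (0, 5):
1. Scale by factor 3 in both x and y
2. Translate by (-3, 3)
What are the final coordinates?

Step 1: Scale (0, 5) by 3 → (0, 15)
Step 2: Translate by (-3, 3) → (-3, 18)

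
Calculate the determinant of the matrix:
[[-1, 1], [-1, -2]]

For a 2×2 matrix [[a, b], [c, d]], det = ad - bc
det = (-1)(-2) - (1)(-1) = 2 - -1 = 3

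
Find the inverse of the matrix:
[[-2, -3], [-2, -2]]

For [[a,b],[c,d]], inverse = (1/det)·[[d,-b],[-c,a]]
det = (-2)(-2) - (-3)(-2) = 4 - 6 = -2
Inverse = (1/-2)·[[-2, 3], [2, -2]]
= [[1, -3/2], [-1, 1]]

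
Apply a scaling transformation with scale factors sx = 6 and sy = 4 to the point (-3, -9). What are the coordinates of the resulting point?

Scaling matrix:
[[6, 0], [0, 4]]
Result: (-3 × 6, -9 × 4) = (-18, -36)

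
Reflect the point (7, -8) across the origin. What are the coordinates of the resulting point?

Reflection across origin: (7, -8) → (-7, 8)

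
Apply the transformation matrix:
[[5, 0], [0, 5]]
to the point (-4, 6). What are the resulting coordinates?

Matrix multiplication:
[[5, 0], [0, 5]] × [-4, 6]ᵀ
= [(5)(-4) + (0)(6), (0)(-4) + (5)(6)]ᵀ
= [-20, 30]ᵀ
Result: (-20, 30)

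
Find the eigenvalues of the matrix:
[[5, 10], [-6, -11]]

Characteristic equation: det(A - λI) = 0
λ² - (trace)λ + (det) = 0
trace = 5 + -11 = -6, det = (5)(-11) - (10)(-6) = 5
λ² - (-6)λ + (5) = 0
λ = (-6 ± √((-6)² - 4·(5))) / 2 = (-6 ± √16) / 2
Solving: λ = -5, -1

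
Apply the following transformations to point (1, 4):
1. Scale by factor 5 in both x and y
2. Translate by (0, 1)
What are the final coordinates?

Step 1: Scale (1, 4) by 5 → (5, 20)
Step 2: Translate by (0, 1) → (5, 21)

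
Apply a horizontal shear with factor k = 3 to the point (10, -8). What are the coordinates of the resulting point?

Shear matrix for horizontal shear with factor k = 3:
[[1, 3], [0, 1]]
Result: (10, -8) → (-14, -8)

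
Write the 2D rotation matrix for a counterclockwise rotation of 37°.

Rotation matrix formula: [[cos θ, -sin θ], [sin θ, cos θ]]
For θ = 37°:
cos(37°) = 0.7986
sin(37°) = 0.6018
Result: [[0.7986, -0.6018], [0.6018, 0.7986]]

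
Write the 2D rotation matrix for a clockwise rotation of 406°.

Rotation matrix formula: [[cos θ, -sin θ], [sin θ, cos θ]]
A clockwise rotation by 406° is equivalent to a counterclockwise rotation by -406°.
For θ = -406°:
cos(-406°) = 0.6947
sin(-406°) = -0.7193
Result: [[0.6947, 0.7193], [-0.7193, 0.6947]]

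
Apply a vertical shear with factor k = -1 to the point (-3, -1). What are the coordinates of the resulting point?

Shear matrix for vertical shear with factor k = -1:
[[1, 0], [-1, 1]]
Result: (-3, -1) → (-3, 2)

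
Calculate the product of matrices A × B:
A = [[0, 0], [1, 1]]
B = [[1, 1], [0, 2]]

Matrix multiplication:
C[0][0] = 0×1 + 0×0 = 0
C[0][1] = 0×1 + 0×2 = 0
C[1][0] = 1×1 + 1×0 = 1
C[1][1] = 1×1 + 1×2 = 3
Result: [[0, 0], [1, 3]]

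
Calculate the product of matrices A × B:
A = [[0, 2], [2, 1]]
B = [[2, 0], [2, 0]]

Matrix multiplication:
C[0][0] = 0×2 + 2×2 = 4
C[0][1] = 0×0 + 2×0 = 0
C[1][0] = 2×2 + 1×2 = 6
C[1][1] = 2×0 + 1×0 = 0
Result: [[4, 0], [6, 0]]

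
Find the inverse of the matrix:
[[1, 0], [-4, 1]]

For [[a,b],[c,d]], inverse = (1/det)·[[d,-b],[-c,a]]
det = (1)(1) - (0)(-4) = 1 - 0 = 1
Inverse = [[1, 0], [4, 1]]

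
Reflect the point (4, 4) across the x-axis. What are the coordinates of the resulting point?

Reflection across x-axis: (4, 4) → (4, -4)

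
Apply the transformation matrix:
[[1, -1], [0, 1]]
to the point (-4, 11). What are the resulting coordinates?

Matrix multiplication:
[[1, -1], [0, 1]] × [-4, 11]ᵀ
= [(1)(-4) + (-1)(11), (0)(-4) + (1)(11)]ᵀ
= [-15, 11]ᵀ
Result: (-15, 11)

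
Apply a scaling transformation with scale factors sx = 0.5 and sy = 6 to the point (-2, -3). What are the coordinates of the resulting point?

Scaling matrix:
[[0.50, 0], [0, 6]]
Result: (-2 × 0.5, -3 × 6) = (-1, -18)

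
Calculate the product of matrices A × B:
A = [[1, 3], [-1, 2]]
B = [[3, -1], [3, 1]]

Matrix multiplication:
C[0][0] = 1×3 + 3×3 = 12
C[0][1] = 1×-1 + 3×1 = 2
C[1][0] = -1×3 + 2×3 = 3
C[1][1] = -1×-1 + 2×1 = 3
Result: [[12, 2], [3, 3]]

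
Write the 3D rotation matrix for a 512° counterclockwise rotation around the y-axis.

Rotation matrix for counterclockwise 512° around y-axis:
cos(512°) = -0.8829, sin(512°) = 0.4695
Result: [[-0.8829, 0, 0.4695], [0, 1, 0], [-0.4695, 0, -0.8829]]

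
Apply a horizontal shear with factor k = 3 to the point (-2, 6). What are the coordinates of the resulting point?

Shear matrix for horizontal shear with factor k = 3:
[[1, 3], [0, 1]]
Result: (-2, 6) → (16, 6)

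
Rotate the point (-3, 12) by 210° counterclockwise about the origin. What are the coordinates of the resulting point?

Rotation matrix for 210°: [[cos 210°, -sin 210°], [sin 210°, cos 210°]] ≈ [[-0.866025, 0.500000], [-0.500000, -0.866025]]
[[-0.866025, 0.500000], [-0.500000, -0.866025]] × [-3, 12]ᵀ ≈ [8.5981, -8.8923]ᵀ
Result: (8.5981, -8.8923)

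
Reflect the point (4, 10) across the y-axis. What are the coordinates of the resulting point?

Reflection across y-axis: (4, 10) → (-4, 10)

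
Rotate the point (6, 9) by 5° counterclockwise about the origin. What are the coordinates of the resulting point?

Rotation matrix for 5°: [[cos 5°, -sin 5°], [sin 5°, cos 5°]] ≈ [[0.996195, -0.087156], [0.087156, 0.996195]]
[[0.996195, -0.087156], [0.087156, 0.996195]] × [6, 9]ᵀ ≈ [5.1928, 9.4887]ᵀ
Result: (5.1928, 9.4887)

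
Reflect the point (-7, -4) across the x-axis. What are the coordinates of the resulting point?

Reflection across x-axis: (-7, -4) → (-7, 4)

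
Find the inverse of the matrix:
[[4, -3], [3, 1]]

For [[a,b],[c,d]], inverse = (1/det)·[[d,-b],[-c,a]]
det = (4)(1) - (-3)(3) = 4 - -9 = 13
Inverse = (1/13)·[[1, 3], [-3, 4]]
= [[1/13, 3/13], [-3/13, 4/13]]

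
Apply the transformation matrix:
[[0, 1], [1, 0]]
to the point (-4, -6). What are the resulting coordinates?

Matrix multiplication:
[[0, 1], [1, 0]] × [-4, -6]ᵀ
= [(0)(-4) + (1)(-6), (1)(-4) + (0)(-6)]ᵀ
= [-6, -4]ᵀ
Result: (-6, -4)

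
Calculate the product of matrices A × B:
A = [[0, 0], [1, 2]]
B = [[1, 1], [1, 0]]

Matrix multiplication:
C[0][0] = 0×1 + 0×1 = 0
C[0][1] = 0×1 + 0×0 = 0
C[1][0] = 1×1 + 2×1 = 3
C[1][1] = 1×1 + 2×0 = 1
Result: [[0, 0], [3, 1]]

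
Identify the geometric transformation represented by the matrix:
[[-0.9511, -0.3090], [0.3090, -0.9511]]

This matrix represents: rotation by 162° counterclockwise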